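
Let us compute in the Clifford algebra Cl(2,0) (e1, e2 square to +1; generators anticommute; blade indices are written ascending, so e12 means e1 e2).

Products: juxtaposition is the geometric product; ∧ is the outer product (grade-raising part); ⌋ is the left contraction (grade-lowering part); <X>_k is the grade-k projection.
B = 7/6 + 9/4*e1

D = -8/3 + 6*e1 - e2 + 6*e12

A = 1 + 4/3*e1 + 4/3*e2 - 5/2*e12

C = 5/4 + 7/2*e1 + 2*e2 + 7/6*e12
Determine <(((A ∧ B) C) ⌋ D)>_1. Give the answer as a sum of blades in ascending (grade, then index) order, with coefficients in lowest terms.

step 1: 7/6 + 137/36*e1 + 14/9*e2 - 71/12*e12
step 2: 595/24 - 2077/432*e1 + 1589/54*e2 - 557/144*e12
step 3: -10927/108 - 1001/36*e1 - 1931/36*e2 + 595/4*e12
step 4: -1001/36*e1 - 1931/36*e2
Answer: -1001/36*e1 - 1931/36*e2


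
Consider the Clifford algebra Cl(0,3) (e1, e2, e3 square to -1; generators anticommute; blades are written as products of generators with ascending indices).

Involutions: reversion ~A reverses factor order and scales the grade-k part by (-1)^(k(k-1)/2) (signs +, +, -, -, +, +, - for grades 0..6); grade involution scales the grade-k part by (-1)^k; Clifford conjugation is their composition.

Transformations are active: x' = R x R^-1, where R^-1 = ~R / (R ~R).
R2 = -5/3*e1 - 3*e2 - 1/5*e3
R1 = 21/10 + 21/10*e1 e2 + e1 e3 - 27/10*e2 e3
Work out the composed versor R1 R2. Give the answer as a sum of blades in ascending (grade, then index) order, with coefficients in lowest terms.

Distribute over the terms of R2 (each basis-blade product reordered to ascending indices, repeated generators contracted through their squares):
R1 (-5/3*e1) = -7/2*e1 - 7/2*e2 - 5/3*e3 + 9/2*e1 e2 e3
R1 (-3*e2) = 63/10*e1 - 63/10*e2 + 81/10*e3 + 3*e1 e2 e3
R1 (-1/5*e3) = 1/5*e1 - 27/50*e2 - 21/50*e3 - 21/50*e1 e2 e3
Summing the partial products and collecting blades:
Answer: 3*e1 - 517/50*e2 + 451/75*e3 + 177/25*e1 e2 e3


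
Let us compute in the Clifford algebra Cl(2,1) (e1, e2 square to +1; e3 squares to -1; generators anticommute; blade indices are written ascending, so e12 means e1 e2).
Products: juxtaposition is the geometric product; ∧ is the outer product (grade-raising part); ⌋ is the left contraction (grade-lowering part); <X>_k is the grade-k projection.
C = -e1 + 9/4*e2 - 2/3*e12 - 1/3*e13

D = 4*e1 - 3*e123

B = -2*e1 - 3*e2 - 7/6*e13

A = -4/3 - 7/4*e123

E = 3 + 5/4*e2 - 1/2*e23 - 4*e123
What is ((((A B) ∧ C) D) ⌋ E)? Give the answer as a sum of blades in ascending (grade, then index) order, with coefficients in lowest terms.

step 1: 8/3*e1 + 47/24*e2 - 133/36*e13 + 7/2*e23
step 2: 191/24*e12 + 787/144*e123
step 3: -787/48 - 191/6*e2 + 191/8*e3 + 787/36*e23
step 4: -14387/144 - 787/9*e1 - 6227/192*e2 + 191/12*e3 + 191/2*e12 - 382/3*e13 + 787/96*e23 + 787/12*e123
Answer: -14387/144 - 787/9*e1 - 6227/192*e2 + 191/12*e3 + 191/2*e12 - 382/3*e13 + 787/96*e23 + 787/12*e123


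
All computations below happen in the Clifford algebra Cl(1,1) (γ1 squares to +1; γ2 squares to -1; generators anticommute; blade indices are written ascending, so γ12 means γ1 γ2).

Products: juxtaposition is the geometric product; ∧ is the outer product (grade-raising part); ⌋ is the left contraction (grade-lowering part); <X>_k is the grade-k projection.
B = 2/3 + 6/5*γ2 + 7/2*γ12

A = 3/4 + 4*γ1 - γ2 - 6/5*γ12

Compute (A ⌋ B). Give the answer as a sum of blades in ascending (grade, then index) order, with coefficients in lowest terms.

step 1: -5/2 - 7/2*γ1 + 149/10*γ2 + 21/8*γ12
Answer: -5/2 - 7/2*γ1 + 149/10*γ2 + 21/8*γ12


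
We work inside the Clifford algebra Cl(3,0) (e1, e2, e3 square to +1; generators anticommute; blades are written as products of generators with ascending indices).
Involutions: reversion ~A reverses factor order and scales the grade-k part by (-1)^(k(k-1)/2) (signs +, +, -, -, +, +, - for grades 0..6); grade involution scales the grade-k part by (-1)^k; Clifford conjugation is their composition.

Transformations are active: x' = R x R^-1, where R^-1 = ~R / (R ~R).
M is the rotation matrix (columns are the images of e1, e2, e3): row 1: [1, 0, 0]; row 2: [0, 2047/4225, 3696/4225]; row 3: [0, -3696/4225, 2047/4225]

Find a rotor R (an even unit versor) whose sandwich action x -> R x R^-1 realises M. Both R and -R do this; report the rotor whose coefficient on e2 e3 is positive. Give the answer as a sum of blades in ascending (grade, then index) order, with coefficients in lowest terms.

Method: write R = a + b12*e1 e2 + b13*e1 e3 + b23*e2 e3 with a^2 + b12^2 + b13^2 + b23^2 = 1 (so R^-1 = ~R). Expanding the columns R e_j ~R gives tr M = 4a^2 - 1 and, from the antisymmetric part, M21 - M12 = -4a*b12, M13 - M31 = 4a*b13, M32 - M23 = -4a*b23.
Here tr M = 8319/4225, so a^2 = (1 + tr M)/4 = 3136/4225 and a = ±56/65. Taking a = 56/65: M21 - M12 = 0, M13 - M31 = 0, M32 - M23 = -7392/4225, giving b12 = 0, b13 = 0, b23 = 33/65, i.e. R = 56/65 + 33/65*e2 e3.
Its e2 e3 coefficient is already positive.
Answer: 56/65 + 33/65*e2 e3. Why the constraint matters: R and -R act identically through the sandwich — M has trace 8319/4225 either way — so only the sign condition on e2 e3 picks one of the two preimages.


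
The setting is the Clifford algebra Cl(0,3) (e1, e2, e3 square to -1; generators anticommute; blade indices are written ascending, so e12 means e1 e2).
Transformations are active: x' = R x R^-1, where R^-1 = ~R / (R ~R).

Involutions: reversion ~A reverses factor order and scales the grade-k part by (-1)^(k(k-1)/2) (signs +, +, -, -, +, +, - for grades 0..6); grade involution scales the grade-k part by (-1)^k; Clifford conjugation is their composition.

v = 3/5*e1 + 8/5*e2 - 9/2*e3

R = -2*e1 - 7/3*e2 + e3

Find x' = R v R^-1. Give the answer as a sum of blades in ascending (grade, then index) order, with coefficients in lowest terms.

~R = -2*e1 - 7/3*e2 + e3, and R ~R = -94/9, so R^-1 = ~R / (-94/9).
R v = 283/30 - 9/5*e12 + 42/5*e13 + 89/10*e23
Answer: 708/235*e1 + 1229/470*e2 + 633/235*e3


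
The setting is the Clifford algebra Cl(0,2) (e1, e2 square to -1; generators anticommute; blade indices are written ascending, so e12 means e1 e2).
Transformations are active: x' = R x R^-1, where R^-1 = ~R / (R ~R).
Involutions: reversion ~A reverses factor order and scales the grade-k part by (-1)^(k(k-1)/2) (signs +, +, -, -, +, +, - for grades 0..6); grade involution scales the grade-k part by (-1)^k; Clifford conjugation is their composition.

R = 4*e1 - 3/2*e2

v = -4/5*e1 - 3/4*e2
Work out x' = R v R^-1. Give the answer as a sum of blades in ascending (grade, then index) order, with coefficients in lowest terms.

~R = 4*e1 - 3/2*e2, and R ~R = -73/4, so R^-1 = ~R / (-73/4).
R v = 83/40 - 21/5*e12
Answer: -8/73*e1 + 1593/1460*e2


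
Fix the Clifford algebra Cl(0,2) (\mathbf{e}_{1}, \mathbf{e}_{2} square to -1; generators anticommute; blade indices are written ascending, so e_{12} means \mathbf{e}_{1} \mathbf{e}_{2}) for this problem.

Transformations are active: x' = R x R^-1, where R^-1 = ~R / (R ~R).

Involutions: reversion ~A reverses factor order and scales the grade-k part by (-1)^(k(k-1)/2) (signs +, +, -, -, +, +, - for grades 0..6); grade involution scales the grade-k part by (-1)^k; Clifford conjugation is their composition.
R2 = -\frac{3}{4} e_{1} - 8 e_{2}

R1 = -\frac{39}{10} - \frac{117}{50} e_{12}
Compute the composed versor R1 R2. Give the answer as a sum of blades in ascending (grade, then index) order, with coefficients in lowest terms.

Distribute over the terms of R1 (each basis-blade product reordered to ascending indices, repeated generators contracted through their squares):
(-\frac{39}{10}) R2 = \frac{117}{40} e_{1} + \frac{156}{5} e_{2}
(-\frac{117}{50} e_{12}) R2 = -\frac{468}{25} e_{1} + \frac{351}{200} e_{2}
Summing the partial products and collecting blades:
Answer: -\frac{3159}{200} e_{1} + \frac{6591}{200} e_{2}


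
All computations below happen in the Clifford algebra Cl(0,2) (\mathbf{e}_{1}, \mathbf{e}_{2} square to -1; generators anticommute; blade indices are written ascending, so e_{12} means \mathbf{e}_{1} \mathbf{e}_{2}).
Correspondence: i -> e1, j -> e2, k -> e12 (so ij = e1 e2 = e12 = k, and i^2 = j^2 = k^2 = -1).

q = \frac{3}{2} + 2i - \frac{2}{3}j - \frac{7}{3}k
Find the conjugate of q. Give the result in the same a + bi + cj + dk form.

In blades: q = \frac{3}{2} + 2 e_{1} - \frac{2}{3} e_{2} - \frac{7}{3} e_{12}.
Conjugation here is Clifford conjugation: the scalar is fixed and the grade-1 and grade-2 blades all flip sign, giving \frac{3}{2} - 2 e_{1} + \frac{2}{3} e_{2} + \frac{7}{3} e_{12}; translating back:
Answer: \frac{3}{2} - 2i + \frac{2}{3}j + \frac{7}{3}k


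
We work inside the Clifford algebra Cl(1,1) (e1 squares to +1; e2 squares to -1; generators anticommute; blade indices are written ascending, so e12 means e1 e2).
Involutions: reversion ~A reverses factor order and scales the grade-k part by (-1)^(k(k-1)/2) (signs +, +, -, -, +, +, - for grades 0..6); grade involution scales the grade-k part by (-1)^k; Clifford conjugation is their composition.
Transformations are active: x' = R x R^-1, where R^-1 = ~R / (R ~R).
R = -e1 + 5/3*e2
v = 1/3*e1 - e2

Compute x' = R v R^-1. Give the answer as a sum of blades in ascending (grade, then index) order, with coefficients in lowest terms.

~R = -e1 + 5/3*e2, and R ~R = -16/9, so R^-1 = ~R / (-16/9).
R v = 4/3 + 4/9*e12
Answer: 7/6*e1 - 3/2*e2


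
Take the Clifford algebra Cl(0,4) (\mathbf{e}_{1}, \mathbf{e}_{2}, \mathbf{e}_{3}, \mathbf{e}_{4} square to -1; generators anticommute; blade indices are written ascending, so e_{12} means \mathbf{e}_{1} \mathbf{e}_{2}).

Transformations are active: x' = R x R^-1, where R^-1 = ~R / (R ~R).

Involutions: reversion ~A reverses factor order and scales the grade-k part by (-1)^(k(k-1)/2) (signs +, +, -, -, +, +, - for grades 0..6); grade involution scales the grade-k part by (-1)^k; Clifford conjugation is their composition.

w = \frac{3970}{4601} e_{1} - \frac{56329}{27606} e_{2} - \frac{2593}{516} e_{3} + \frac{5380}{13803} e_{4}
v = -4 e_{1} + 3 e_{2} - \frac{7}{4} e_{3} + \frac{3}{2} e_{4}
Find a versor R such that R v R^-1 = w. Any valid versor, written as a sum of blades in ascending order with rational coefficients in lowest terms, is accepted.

R = v + w = -\frac{14434}{4601} e_{1} + \frac{26489}{27606} e_{2} - \frac{874}{129} e_{3} + \frac{52169}{27606} e_{4} works: the equal norms (-\frac{485}{16}) guarantee its sandwich swaps v into w.
Answer: -\frac{14434}{4601} e_{1} + \frac{26489}{27606} e_{2} - \frac{874}{129} e_{3} + \frac{52169}{27606} e_{4}


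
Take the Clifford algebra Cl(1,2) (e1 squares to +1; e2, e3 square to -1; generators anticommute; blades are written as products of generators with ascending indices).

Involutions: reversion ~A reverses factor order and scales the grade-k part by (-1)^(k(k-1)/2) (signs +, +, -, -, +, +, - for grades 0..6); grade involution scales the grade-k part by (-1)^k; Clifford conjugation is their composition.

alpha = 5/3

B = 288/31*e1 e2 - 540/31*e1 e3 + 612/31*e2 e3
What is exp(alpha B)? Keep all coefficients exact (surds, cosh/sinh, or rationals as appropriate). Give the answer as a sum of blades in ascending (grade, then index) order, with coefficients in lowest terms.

B^2 term by term: the squares give (288/31)^2*(e1 e2)^2 + (-540/31)^2*(e1 e3)^2 + (612/31)^2*(e2 e3)^2 = 82944/961*(+1) + 291600/961*(+1) + 374544/961*(-1) = 0 (each basis 2-blade squares to minus the product of its generators' squares); cross terms between blades sharing an index anticommute and cancel. So B^2 = 0.
B^2 = 0, so the series truncates immediately: exp(alpha B) = 1 + alpha B (parabolic case).
Answer: 1 + 480/31*e1 e2 - 900/31*e1 e3 + 1020/31*e2 e3


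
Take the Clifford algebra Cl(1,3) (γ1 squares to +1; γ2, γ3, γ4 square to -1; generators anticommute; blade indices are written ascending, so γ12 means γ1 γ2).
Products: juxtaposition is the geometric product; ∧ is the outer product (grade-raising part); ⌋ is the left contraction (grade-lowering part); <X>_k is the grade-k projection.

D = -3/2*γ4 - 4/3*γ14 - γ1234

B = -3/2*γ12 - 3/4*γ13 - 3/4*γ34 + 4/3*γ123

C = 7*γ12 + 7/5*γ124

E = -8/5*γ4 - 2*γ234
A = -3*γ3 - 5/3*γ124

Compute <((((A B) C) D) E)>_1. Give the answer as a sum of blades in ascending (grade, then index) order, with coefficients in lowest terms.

step 1: 9/4*γ1 + 1/4*γ4 + 4*γ12 + 20/9*γ34 + 23/4*γ123 - 5/4*γ234
step 2: 28 + 63/4*γ2 + 161/4*γ3 + 28/5*γ4 - 7/20*γ12 + 7/4*γ13 + 63/20*γ24 + 161/20*γ34 - 28/9*γ123 + 7/4*γ124 - 35/4*γ134 + 140/9*γ1234
step 3: 1078/45 - 112/15*γ1 - 203/120*γ2 - 161/120*γ3 - 406/9*γ4 + 119/8*γ12 - 133/24*γ13 - 112/3*γ14 - 560/27*γ23 - 2681/120*γ24 - 6923/120*γ34 + 266/15*γ123 + 2471/40*γ124 + 847/24*γ134 + 112/27*γ234 - 70/3*γ1234
step 4: -10864/135 - 196/15*γ1 - 15113/100*γ2 - 14287/300*γ3 - 53872/675*γ4 + 50827/300*γ12 - 805/12*γ13 + 3556/75*γ14 - 11284/135*γ23 + 539/100*γ24 - 371/300*γ34 - 112*γ123 - 763/60*γ124 + 2317/60*γ134 - 1988/135*γ234 - 336/25*γ1234
step 5: -196/15*γ1 - 15113/100*γ2 - 14287/300*γ3 - 53872/675*γ4
Answer: -196/15*γ1 - 15113/100*γ2 - 14287/300*γ3 - 53872/675*γ4


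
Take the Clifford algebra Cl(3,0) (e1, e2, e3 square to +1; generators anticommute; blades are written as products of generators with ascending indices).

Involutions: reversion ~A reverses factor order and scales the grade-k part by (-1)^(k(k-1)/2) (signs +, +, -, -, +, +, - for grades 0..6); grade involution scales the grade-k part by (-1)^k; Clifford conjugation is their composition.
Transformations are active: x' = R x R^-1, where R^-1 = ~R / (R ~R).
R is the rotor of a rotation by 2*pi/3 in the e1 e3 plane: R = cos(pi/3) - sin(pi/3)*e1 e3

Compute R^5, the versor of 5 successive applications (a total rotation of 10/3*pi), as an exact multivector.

Rotor phase runs at HALF the rotation angle; powers of one rotor simply add phase, so after 5 steps in e1 e3 the phase is 5*pi/3 = 5*pi/3 and R^5 = cos(5*pi/3) - sin(5*pi/3)*e1 e3.
cos(5*pi/3) = 1/2 and sin(5*pi/3) = -sqrt(3)/2, so R^5 = 1/2 + sqrt(3)/2*e1 e3. The net rotation is 4/3*pi (after discarding 1 full turn, each of which contributes a factor -1 to the rotor); the rotor keeps the half-angle phase exactly.
Answer: 1/2 + sqrt(3)/2*e1 e3


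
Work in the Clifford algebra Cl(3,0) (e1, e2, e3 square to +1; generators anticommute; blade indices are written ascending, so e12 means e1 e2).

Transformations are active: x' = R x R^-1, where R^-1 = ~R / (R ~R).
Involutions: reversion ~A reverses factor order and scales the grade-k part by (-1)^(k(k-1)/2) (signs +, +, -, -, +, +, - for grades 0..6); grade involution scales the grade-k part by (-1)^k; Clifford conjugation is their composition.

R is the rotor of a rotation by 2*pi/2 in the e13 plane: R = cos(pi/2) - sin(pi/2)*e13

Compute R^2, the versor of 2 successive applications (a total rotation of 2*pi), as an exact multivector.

Half-angle bookkeeping: 2 applications in e13 add up to rotor phase 2*pi/2 = pi, so R^2 = cos(pi) - sin(pi)*e13.
cos(pi) = -1 and sin(pi) = 0, so R^2 = -1. The total rotation 2*pi is 1 full turn, so every vector returns to itself, yet the rotor is -1, on the OTHER sheet of the double cover (an odd number of 2*pi turns).
Answer: -1


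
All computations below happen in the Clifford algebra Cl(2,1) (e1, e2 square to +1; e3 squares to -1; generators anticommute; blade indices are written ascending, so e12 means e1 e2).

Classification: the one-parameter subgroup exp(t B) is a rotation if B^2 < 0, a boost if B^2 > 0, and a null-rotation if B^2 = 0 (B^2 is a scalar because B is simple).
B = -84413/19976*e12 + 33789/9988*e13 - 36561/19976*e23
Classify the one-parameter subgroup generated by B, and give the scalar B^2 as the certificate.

B^2 term by term: the squares give (-84413/19976)^2*(e12)^2 + (33789/9988)^2*(e13)^2 + (-36561/19976)^2*(e23)^2 = 7125554569/399040576*(-1) + 1141696521/99760144*(+1) + 1336706721/399040576*(+1) = -49/16 (each basis 2-blade squares to minus the product of its generators' squares); cross terms between blades sharing an index anticommute and cancel. So B^2 = -49/16.
Answer: rotation, certificate B^2 = -49/16. Because -49/16 is invariant under every versor sandwich, the classification follows from its sign alone.


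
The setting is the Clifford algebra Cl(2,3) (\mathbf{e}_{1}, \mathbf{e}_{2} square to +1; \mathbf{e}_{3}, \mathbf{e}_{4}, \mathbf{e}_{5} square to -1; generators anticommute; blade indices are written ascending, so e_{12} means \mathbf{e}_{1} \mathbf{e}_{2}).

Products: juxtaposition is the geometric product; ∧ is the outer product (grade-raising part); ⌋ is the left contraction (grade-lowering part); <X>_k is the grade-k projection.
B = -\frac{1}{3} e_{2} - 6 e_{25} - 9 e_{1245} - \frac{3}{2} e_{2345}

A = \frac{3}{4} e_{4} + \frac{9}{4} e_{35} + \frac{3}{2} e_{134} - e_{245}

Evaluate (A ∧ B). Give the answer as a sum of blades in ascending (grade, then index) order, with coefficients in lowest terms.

step 1: \frac{1}{4} e_{24} - \frac{3}{4} e_{235} + \frac{9}{2} e_{245} - \frac{1}{2} e_{1234} - 9 e_{12345}
Answer: \frac{1}{4} e_{24} - \frac{3}{4} e_{235} + \frac{9}{2} e_{245} - \frac{1}{2} e_{1234} - 9 e_{12345}


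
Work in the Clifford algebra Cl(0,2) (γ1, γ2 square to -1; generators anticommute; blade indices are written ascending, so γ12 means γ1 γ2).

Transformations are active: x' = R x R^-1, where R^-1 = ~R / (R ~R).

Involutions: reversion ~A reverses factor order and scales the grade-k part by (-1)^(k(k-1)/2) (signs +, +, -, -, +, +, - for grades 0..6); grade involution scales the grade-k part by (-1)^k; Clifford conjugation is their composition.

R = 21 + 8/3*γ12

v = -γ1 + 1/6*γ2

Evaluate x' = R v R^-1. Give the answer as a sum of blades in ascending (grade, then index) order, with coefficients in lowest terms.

~R = 21 - 8/3*γ12, and R ~R = 4033/9, so R^-1 = ~R / (4033/9).
R v = -193/9*γ1 + 5/6*γ2
Answer: -4073/4033*γ1 - 2143/24198*γ2


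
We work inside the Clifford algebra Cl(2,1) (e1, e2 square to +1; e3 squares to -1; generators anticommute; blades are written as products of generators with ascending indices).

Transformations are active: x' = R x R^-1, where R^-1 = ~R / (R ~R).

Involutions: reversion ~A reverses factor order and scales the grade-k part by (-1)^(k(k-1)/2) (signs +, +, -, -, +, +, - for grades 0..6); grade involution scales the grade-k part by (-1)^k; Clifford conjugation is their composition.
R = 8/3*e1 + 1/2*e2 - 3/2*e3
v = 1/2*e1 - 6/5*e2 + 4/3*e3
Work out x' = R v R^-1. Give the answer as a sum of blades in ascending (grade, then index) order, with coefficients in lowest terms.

~R = 8/3*e1 + 1/2*e2 - 3/2*e3, and R ~R = 46/9, so R^-1 = ~R / (46/9).
R v = 41/15 - 69/20*e1 e2 + 155/36*e1 e3 - 17/15*e2 e3
Answer: 541/230*e1 + 399/230*e2 - 2027/690*e3


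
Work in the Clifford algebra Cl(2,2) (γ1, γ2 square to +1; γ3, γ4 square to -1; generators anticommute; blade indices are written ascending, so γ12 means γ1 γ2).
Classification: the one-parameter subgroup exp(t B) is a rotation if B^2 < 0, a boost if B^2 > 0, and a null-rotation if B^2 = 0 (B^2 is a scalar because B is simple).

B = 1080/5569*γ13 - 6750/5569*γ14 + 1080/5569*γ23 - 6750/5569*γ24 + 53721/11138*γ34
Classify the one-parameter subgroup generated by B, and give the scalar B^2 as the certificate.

B^2 term by term: the squares give (1080/5569)^2*(γ13)^2 + (-6750/5569)^2*(γ14)^2 + (1080/5569)^2*(γ23)^2 + (-6750/5569)^2*(γ24)^2 + (53721/11138)^2*(γ34)^2 = 1166400/31013761*(+1) + 45562500/31013761*(+1) + 1166400/31013761*(+1) + 45562500/31013761*(+1) + 2885945841/124055044*(-1) = -81/4 (each basis 2-blade squares to minus the product of its generators' squares); cross terms between blades sharing an index anticommute and cancel; the commuting (index-disjoint) pairs give grade-4 terms 2*c*c'*(blade product), which cancel blade by blade — γ1234: 14580000/31013761 - 14580000/31013761 = 0 — confirming B is simple. So B^2 = -81/4.
Answer: rotation, certificate B^2 = -81/4. One invariant decides it: the square -81/4 survives every conjugation, and its sign is exactly the classification.


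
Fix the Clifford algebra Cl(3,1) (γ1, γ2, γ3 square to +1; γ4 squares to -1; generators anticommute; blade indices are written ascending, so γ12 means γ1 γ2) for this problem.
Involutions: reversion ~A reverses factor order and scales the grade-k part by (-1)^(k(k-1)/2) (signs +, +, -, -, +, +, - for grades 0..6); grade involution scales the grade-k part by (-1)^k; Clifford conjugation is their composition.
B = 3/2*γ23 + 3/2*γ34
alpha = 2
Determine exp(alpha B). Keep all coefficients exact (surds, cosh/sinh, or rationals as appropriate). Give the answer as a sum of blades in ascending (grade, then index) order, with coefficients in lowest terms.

B^2 term by term: the squares give (3/2)^2*(γ23)^2 + (3/2)^2*(γ34)^2 = 9/4*(-1) + 9/4*(+1) = 0 (each basis 2-blade squares to minus the product of its generators' squares); cross terms between blades sharing an index anticommute and cancel. So B^2 = 0.
B^2 = 0, so the series closes: exp(alpha B) = 1 + alpha B (parabolic case).
Answer: 1 + 3*γ23 + 3*γ34


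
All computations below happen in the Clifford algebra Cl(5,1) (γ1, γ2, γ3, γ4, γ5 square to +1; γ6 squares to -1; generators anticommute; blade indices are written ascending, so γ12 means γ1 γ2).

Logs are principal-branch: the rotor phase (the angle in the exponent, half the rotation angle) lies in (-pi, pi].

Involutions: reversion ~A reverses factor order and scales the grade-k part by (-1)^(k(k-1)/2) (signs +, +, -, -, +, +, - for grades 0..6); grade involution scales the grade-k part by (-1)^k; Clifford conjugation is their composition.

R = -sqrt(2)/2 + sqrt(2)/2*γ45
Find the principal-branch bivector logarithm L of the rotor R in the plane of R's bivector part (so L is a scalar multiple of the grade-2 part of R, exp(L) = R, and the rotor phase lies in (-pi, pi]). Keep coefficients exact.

The scalar part of R is -sqrt(2)/2, which pins the rotor phase on the principal branch; dividing the bivector part by the sine of that phase recovers the unit plane, and L is the phase times that plane.
Concretely: cos(phase) = -sqrt(2)/2 gives phase = ±3*pi/4, and since phase/sin(phase) is even the sign is immaterial: L = (phase/sin(phase)) * <R>_2 = (3*sqrt(2)*pi/4) * <R>_2.
Answer: 3*pi/4*γ45


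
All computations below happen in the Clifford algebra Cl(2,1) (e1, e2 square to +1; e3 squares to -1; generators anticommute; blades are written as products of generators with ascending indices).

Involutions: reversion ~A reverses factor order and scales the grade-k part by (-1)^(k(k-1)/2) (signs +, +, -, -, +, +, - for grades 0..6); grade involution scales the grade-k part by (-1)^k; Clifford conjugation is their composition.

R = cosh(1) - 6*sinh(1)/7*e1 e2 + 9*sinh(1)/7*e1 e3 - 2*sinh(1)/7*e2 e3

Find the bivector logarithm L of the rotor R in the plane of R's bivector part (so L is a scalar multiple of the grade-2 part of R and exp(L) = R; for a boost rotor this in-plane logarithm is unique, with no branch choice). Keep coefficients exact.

The scalar part of R is cosh(1), giving the rapidity magnitude (cosh is even); the bivector part supplies orientation, its quotient by sinh of the rapidity is the plane, and L = rapidity * plane — unique in that plane, since flipping both signs leaves L unchanged.
Concretely: cosh(rapidity) = cosh(1) gives rapidity = ±1, and since rapidity/sinh(rapidity) is even the sign is immaterial: L = (rapidity/sinh(rapidity)) * <R>_2 = (1/sinh(1)) * <R>_2.
Answer: -6/7*e1 e2 + 9/7*e1 e3 - 2/7*e2 e3


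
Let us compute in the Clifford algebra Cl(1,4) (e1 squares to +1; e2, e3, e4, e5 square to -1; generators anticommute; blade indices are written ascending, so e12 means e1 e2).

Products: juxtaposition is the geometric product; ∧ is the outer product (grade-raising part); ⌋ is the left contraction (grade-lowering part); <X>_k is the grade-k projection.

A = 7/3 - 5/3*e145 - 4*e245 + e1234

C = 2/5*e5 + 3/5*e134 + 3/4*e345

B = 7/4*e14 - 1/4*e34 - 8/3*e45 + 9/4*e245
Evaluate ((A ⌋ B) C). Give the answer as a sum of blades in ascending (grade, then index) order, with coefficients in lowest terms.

step 1: -9 + 49/12*e14 - 7/12*e34 - 56/9*e45 + 21/4*e245
step 2: 7/20*e1 + 133/60*e3 + 112/45*e4 - 253/80*e5 - 63/16*e23 - 21/10*e24 - 27/5*e134 - 161/240*e135 + 49/30*e145 - 419/60*e345 - 63/20*e1235
Answer: 7/20*e1 + 133/60*e3 + 112/45*e4 - 253/80*e5 - 63/16*e23 - 21/10*e24 - 27/5*e134 - 161/240*e135 + 49/30*e145 - 419/60*e345 - 63/20*e1235


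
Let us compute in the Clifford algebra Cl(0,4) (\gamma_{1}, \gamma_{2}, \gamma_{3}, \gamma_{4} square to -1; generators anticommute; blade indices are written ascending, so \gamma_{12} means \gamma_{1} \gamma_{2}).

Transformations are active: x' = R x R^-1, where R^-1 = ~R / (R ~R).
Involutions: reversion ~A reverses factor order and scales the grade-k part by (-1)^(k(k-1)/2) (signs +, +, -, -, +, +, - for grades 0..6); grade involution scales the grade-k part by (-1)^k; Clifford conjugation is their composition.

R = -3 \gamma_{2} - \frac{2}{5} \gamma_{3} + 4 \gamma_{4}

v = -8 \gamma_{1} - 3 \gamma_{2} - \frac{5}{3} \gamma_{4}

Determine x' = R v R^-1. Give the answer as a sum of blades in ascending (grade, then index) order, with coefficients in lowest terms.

~R = -3 \gamma_{2} - \frac{2}{5} \gamma_{3} + 4 \gamma_{4}, and R ~R = -\frac{629}{25}, so R^-1 = ~R / (-\frac{629}{25}).
R v = -\frac{7}{3} - 24 \gamma_{12} - \frac{16}{5} \gamma_{13} + 32 \gamma_{14} - \frac{6}{5} \gamma_{23} + 17 \gamma_{24} + \frac{2}{3} \gamma_{34}
Answer: 8 \gamma_{1} + \frac{1537}{629} \gamma_{2} - \frac{140}{1887} \gamma_{3} + \frac{1515}{629} \gamma_{4}


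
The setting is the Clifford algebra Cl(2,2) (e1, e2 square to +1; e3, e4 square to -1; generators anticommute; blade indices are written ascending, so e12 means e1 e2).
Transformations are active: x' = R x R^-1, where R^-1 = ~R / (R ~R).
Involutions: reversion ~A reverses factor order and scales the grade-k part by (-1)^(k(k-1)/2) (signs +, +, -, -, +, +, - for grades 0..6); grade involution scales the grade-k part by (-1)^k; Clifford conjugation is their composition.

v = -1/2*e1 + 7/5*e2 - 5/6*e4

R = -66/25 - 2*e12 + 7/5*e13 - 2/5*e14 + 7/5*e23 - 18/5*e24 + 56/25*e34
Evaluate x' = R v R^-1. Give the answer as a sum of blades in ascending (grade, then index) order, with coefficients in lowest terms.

~R = -66/25 + 2*e12 - 7/5*e13 + 2/5*e14 - 7/5*e23 + 18/5*e24 - 56/25*e34, and R ~R = -658/625, so R^-1 = ~R / (-658/625).
R v = -136/75*e1 - 962/125*e2 + 91/150*e3 + 176/25*e4 - 133/50*e123 + 302/75*e124 - 343/150*e134 + 1477/750*e234
Answer: -703/21*e1 - 2677/70*e2 + 14/3*e3 + 2125/42*e4


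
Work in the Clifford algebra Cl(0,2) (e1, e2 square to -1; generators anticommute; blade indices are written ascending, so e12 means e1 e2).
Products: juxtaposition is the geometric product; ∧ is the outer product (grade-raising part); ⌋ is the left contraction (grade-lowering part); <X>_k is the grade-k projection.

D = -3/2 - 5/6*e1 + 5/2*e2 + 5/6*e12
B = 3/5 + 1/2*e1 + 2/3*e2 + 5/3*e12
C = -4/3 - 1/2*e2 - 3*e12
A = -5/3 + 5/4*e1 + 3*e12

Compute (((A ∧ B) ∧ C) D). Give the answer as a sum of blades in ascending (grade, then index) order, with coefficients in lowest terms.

step 1: -1 - 1/12*e1 - 10/9*e2 - 13/90*e12
step 2: 4/3 + 1/9*e1 + 107/54*e2 + 3493/1080*e12
step 3: -12385/1296 - 9995/1296*e1 - 3145/1296*e2 - 11737/6480*e12
Answer: -12385/1296 - 9995/1296*e1 - 3145/1296*e2 - 11737/6480*e12


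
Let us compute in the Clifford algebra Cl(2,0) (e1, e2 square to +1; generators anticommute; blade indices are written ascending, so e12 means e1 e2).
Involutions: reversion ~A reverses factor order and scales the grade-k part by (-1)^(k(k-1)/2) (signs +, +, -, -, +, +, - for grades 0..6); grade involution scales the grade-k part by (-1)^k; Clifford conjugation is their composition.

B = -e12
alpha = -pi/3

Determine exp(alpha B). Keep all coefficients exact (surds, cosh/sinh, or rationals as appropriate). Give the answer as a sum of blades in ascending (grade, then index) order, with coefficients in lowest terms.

B^2 = (-1)^2*(e12)^2 = 1*(-1) = -1 (a basis 2-blade squares to minus the product of its generators' squares).
B^2 = -1 — circular case — the even/odd split gives cos and sin: l = 1, alpha*l = -pi/3, so exp(alpha B) = cos(-pi/3) + (sin(-pi/3)/1)*B = 1/2 + (-sqrt(3)/2)*B.
Answer: 1/2 + sqrt(3)/2*e12


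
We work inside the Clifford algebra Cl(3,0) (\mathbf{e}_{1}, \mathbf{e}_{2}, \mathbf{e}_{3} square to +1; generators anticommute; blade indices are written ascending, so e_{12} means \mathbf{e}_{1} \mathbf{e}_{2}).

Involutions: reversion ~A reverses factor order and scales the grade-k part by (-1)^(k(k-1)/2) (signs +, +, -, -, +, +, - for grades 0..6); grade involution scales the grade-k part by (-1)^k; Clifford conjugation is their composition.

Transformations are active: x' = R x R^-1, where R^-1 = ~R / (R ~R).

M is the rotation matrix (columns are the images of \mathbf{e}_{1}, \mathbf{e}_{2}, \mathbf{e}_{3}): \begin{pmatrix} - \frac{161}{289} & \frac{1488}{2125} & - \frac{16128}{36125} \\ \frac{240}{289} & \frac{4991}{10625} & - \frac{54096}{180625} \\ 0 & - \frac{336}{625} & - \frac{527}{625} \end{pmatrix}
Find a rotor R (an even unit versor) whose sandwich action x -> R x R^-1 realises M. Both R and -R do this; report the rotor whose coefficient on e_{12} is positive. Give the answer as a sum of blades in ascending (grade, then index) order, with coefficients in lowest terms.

Method: write R = a + b12*e_{12} + b13*e_{13} + b23*e_{23} with a^2 + b12^2 + b13^2 + b23^2 = 1 (so R^-1 = ~R). Expanding the columns R e_j ~R gives tr M = 4a^2 - 1 and, from the antisymmetric part, M21 - M12 = -4a*b12, M13 - M31 = 4a*b13, M32 - M23 = -4a*b23.
Here tr M = -\frac{168081}{180625}, so a^2 = (1 + tr M)/4 = \frac{3136}{180625} and a = ±\frac{56}{425}. Taking a = \frac{56}{425}: M21 - M12 = \frac{4704}{36125}, M13 - M31 = -\frac{16128}{36125}, M32 - M23 = -\frac{43008}{180625}, giving b12 = -\frac{21}{85}, b13 = -\frac{72}{85}, b23 = \frac{192}{425}, i.e. R = \frac{56}{425} - \frac{21}{85} e_{12} - \frac{72}{85} e_{13} + \frac{192}{425} e_{23}.
Its e_{12} coefficient is negative, so report the other preimage -R.
Answer: -\frac{56}{425} + \frac{21}{85} e_{12} + \frac{72}{85} e_{13} - \frac{192}{425} e_{23}. Key observation: the double cover Spin(3) -> SO(3) sends R and -R to the same matrix (trace -\frac{168081}{180625} here), so the stated sign of the e_{12} coefficient is what selects one sheet.


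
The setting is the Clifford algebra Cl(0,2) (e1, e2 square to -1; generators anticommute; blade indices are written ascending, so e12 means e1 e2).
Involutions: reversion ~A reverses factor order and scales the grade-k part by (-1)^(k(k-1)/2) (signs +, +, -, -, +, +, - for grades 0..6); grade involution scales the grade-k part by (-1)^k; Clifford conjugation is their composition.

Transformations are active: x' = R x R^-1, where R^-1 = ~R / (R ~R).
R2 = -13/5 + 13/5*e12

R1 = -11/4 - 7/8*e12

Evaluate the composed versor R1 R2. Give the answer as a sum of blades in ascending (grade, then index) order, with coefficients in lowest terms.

Distribute over the terms of R1 (each basis-blade product reordered to ascending indices, repeated generators contracted through their squares):
(-11/4) R2 = 143/20 - 143/20*e12
(-7/8*e12) R2 = 91/40 + 91/40*e12
Summing the partial products and collecting blades:
Answer: 377/40 - 39/8*e12


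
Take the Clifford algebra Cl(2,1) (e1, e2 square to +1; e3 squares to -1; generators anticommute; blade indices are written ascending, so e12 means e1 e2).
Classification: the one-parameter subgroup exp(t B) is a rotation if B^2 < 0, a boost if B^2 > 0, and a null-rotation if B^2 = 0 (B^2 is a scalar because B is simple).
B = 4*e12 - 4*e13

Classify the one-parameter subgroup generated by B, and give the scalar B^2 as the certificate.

B^2 term by term: the squares give (4)^2*(e12)^2 + (-4)^2*(e13)^2 = 16*(-1) + 16*(+1) = 0 (each basis 2-blade squares to minus the product of its generators' squares); cross terms between blades sharing an index anticommute and cancel. So B^2 = 0.
Answer: null-rotation, certificate B^2 = 0. Certificate logic: 0 is a conjugation-invariant scalar, so its sign fixes rotation versus boost versus null-rotation outright.


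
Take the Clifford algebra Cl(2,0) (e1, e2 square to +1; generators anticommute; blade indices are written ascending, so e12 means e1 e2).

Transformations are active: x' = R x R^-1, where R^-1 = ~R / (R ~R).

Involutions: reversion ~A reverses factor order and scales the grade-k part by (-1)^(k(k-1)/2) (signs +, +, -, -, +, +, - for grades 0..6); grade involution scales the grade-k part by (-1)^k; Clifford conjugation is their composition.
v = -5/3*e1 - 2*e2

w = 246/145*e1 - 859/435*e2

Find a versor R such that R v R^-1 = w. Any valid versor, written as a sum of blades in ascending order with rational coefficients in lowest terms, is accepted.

A norm check does it: q(v) = q(w) = 61/9, hence R = v + w = 13/435*e1 - 1729/435*e2 realises the map — parallel part kept, (v - w)/2 negated, v carried to w.
Answer: 13/435*e1 - 1729/435*e2


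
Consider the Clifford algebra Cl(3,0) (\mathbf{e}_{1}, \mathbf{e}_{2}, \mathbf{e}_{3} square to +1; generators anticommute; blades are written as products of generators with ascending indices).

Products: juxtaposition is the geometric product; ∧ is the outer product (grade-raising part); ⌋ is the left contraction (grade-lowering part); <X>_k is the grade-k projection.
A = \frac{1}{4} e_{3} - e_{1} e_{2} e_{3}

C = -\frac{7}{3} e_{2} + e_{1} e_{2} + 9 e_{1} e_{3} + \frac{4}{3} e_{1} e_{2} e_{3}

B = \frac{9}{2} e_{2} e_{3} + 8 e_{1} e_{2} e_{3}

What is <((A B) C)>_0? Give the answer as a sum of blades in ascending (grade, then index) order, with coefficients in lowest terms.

step 1: 8 + \frac{9}{2} e_{1} - \frac{9}{8} e_{2} + 2 e_{1} e_{2}
step 2: \frac{5}{8} - \frac{85}{24} e_{1} - \frac{85}{6} e_{2} + \frac{227}{6} e_{3} - \frac{5}{2} e_{1} e_{2} + \frac{147}{2} e_{1} e_{3} - 12 e_{2} e_{3} + \frac{499}{24} e_{1} e_{2} e_{3}
step 3: \frac{5}{8}
Answer: \frac{5}{8}


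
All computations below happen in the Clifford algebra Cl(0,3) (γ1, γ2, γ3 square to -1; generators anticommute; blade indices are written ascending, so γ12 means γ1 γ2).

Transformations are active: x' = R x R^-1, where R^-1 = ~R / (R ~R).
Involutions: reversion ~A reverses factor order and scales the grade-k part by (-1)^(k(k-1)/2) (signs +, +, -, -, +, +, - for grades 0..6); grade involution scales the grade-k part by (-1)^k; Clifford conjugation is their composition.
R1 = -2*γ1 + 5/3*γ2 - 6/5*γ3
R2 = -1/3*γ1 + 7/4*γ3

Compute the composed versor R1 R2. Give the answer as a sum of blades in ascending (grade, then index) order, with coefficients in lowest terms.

Distribute over the terms of R2 (each basis-blade product reordered to ascending indices, repeated generators contracted through their squares):
R1 (-1/3*γ1) = -2/3 + 5/9*γ12 - 2/5*γ13
R1 (7/4*γ3) = 21/10 - 7/2*γ13 + 35/12*γ23
Summing the partial products and collecting blades:
Answer: 43/30 + 5/9*γ12 - 39/10*γ13 + 35/12*γ23


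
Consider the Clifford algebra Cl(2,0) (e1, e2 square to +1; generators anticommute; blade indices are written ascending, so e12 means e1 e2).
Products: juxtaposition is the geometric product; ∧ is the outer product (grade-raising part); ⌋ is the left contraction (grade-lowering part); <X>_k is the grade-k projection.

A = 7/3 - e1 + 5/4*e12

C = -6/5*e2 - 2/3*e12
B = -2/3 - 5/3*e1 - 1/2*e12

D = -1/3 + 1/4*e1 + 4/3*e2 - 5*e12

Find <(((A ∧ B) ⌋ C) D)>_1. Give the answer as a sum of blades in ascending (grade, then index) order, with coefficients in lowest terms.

step 1: -14/9 - 29/9*e1 - 2*e12
step 2: -4/3 + 542/135*e2 + 28/27*e12
step 3: 4448/405 + 1711/81*e1 - 1367/405*e2 + 4307/810*e12
step 4: 1711/81*e1 - 1367/405*e2
Answer: 1711/81*e1 - 1367/405*e2


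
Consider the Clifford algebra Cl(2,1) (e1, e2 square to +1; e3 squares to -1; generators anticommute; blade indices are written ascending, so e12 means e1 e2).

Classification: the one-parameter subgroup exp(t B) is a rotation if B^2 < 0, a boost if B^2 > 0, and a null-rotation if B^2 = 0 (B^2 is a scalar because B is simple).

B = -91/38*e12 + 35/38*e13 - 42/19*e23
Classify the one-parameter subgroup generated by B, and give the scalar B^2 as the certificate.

B^2 term by term: the squares give (-91/38)^2*(e12)^2 + (35/38)^2*(e13)^2 + (-42/19)^2*(e23)^2 = 8281/1444*(-1) + 1225/1444*(+1) + 1764/361*(+1) = 0 (each basis 2-blade squares to minus the product of its generators' squares); cross terms between blades sharing an index anticommute and cancel. So B^2 = 0.
Answer: null-rotation, certificate B^2 = 0. Key observation: B^2 = 0 is a conjugation invariant, so its sign decides the class regardless of the surface form of B.


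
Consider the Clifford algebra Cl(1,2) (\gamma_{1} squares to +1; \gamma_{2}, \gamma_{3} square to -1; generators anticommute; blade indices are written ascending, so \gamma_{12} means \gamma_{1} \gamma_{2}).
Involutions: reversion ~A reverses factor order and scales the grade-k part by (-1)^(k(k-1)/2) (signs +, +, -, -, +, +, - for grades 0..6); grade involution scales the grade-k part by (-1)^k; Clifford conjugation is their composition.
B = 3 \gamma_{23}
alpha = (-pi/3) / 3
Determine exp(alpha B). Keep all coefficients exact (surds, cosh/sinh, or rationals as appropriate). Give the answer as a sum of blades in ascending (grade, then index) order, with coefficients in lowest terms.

B^2 = (3)^2*(\gamma_{23})^2 = 9*(-1) = -9 (a basis 2-blade squares to minus the product of its generators' squares).
B^2 = -9 — the negative square puts this in the circular regime; l = 3, alpha*l = - \frac{\pi}{3}, so exp(alpha B) = cos(- \frac{\pi}{3}) + (sin(- \frac{\pi}{3})/3)*B = \frac{1}{2} + (- \frac{\sqrt{3}}{6})*B.
Answer: \frac{1}{2} - \frac{\sqrt{3}}{2} \gamma_{23}


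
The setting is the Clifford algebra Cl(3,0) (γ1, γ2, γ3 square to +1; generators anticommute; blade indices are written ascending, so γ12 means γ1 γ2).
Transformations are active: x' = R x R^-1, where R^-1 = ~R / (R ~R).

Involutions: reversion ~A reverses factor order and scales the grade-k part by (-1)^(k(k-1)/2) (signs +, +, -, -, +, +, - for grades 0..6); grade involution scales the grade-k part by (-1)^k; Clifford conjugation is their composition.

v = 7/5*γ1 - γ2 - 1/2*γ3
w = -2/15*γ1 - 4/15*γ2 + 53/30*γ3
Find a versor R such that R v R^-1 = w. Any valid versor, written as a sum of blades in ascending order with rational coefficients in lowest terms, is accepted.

Why this works: both vectors square to 321/100, so q(v) = q(w) and R = v + w = 19/15*γ1 - 19/15*γ2 + 19/15*γ3 carries v to w — its own direction survives, the complement (v - w)/2 flips.
Answer: 19/15*γ1 - 19/15*γ2 + 19/15*γ3


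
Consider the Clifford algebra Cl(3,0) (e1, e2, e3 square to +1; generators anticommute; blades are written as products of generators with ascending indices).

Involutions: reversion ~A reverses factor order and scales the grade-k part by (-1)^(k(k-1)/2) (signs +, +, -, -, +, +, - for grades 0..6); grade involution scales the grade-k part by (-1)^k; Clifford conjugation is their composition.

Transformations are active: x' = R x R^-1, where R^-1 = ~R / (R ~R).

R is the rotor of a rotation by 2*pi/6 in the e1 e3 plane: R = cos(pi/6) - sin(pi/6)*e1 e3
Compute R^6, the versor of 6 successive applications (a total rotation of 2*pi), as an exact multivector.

The rotor phase is half the rotation angle and phases add under composition, so 6 steps in the e1 e3 plane accumulate phase 6*(pi/6) = pi: R^6 = cos(pi) - sin(pi)*e1 e3.
cos(pi) = -1 and sin(pi) = 0, so R^6 = -1. The total rotation 2*pi is 1 full turn, so every vector returns to itself, yet the rotor is -1, on the OTHER sheet of the double cover (an odd number of 2*pi turns).
Answer: -1


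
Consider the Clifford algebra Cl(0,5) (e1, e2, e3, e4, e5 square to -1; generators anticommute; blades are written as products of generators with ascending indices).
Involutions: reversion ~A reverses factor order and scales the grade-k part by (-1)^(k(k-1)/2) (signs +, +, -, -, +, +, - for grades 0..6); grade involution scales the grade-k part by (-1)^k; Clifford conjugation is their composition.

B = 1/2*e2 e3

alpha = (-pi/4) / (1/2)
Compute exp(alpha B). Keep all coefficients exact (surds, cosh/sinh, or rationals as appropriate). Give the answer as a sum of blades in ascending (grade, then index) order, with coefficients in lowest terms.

B^2 = (1/2)^2*(e2 e3)^2 = 1/4*(-1) = -1/4 (a basis 2-blade squares to minus the product of its generators' squares).
B^2 = -1/4 — the series telescopes trigonometrically here: l = 1/2, alpha*l = -pi/4, so exp(alpha B) = cos(-pi/4) + (sin(-pi/4)/(1/2))*B = sqrt(2)/2 + (-sqrt(2))*B.
Answer: sqrt(2)/2 - sqrt(2)/2*e2 e3
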